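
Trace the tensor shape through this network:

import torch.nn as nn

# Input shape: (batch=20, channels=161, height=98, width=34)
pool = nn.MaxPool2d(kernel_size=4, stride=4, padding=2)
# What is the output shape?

Input shape: (20, 161, 98, 34)
Output shape: (20, 161, 25, 9)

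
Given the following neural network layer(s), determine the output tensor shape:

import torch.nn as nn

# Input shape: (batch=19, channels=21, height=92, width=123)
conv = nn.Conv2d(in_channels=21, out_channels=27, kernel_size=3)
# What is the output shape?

Input shape: (19, 21, 92, 123)
Output shape: (19, 27, 90, 121)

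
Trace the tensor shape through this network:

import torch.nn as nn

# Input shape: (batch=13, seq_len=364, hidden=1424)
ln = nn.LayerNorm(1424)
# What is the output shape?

Input shape: (13, 364, 1424)
Output shape: (13, 364, 1424)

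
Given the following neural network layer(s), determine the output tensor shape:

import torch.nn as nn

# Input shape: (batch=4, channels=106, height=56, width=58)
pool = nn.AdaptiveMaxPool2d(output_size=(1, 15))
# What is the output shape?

Input shape: (4, 106, 56, 58)
Output shape: (4, 106, 1, 15)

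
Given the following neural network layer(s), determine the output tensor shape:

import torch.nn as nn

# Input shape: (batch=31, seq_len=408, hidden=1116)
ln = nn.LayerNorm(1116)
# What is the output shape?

Input shape: (31, 408, 1116)
Output shape: (31, 408, 1116)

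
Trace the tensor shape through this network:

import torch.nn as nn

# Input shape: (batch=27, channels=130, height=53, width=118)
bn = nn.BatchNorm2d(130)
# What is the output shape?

Input shape: (27, 130, 53, 118)
Output shape: (27, 130, 53, 118)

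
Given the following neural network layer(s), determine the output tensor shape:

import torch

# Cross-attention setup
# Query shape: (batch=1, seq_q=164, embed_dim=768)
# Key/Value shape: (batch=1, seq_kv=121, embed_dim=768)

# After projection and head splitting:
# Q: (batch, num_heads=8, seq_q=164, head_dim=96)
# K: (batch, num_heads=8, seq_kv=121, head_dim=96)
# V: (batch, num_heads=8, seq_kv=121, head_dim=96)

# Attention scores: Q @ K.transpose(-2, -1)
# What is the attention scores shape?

Input shape: (1, 164, 768)
Output shape: (1, 8, 164, 121)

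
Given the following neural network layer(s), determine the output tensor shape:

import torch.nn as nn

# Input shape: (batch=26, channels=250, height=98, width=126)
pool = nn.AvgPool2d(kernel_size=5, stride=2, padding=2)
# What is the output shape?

Input shape: (26, 250, 98, 126)
Output shape: (26, 250, 49, 63)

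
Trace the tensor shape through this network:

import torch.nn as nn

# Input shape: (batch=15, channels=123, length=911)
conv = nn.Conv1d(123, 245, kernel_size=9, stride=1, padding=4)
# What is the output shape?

Input shape: (15, 123, 911)
Output shape: (15, 245, 911)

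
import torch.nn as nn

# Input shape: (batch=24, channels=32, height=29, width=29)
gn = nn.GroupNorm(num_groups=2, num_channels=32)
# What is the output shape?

Input shape: (24, 32, 29, 29)
Output shape: (24, 32, 29, 29)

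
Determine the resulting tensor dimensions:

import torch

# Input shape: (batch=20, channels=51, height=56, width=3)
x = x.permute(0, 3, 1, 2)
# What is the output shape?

Input shape: (20, 51, 56, 3)
Output shape: (20, 3, 51, 56)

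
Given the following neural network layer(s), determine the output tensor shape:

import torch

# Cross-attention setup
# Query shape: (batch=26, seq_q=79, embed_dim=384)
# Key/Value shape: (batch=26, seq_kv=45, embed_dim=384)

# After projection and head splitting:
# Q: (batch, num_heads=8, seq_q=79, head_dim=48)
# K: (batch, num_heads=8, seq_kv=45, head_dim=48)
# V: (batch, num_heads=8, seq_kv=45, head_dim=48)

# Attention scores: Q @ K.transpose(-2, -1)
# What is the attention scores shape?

Input shape: (26, 79, 384)
Output shape: (26, 8, 79, 45)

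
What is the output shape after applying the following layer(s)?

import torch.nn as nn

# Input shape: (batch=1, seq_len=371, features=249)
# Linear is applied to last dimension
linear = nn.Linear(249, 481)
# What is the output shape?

Input shape: (1, 371, 249)
Output shape: (1, 371, 481)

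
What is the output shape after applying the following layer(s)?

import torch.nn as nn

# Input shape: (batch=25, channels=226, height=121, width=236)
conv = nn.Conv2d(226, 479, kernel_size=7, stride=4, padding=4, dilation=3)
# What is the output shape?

Input shape: (25, 226, 121, 236)
Output shape: (25, 479, 28, 57)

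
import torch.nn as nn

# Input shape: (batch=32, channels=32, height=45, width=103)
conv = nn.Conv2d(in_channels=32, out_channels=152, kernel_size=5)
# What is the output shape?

Input shape: (32, 32, 45, 103)
Output shape: (32, 152, 41, 99)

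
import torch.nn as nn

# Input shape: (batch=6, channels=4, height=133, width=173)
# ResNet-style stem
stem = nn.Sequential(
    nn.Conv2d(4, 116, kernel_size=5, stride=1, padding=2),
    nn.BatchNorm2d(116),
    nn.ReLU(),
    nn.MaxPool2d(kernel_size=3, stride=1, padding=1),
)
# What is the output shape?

Input shape: (6, 4, 133, 173)
  -> after Conv2d 5x5 stride=1: (6, 116, 133, 173)
Output shape: (6, 116, 133, 173)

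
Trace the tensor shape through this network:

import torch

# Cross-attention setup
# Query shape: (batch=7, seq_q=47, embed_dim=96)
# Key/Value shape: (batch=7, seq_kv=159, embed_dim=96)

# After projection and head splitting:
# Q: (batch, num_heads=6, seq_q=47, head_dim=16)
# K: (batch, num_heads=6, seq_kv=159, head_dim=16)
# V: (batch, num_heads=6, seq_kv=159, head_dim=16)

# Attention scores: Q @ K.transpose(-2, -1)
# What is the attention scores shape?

Input shape: (7, 47, 96)
Output shape: (7, 6, 47, 159)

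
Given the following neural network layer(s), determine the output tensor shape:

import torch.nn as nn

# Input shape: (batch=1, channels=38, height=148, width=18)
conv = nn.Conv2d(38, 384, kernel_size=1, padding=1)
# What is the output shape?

Input shape: (1, 38, 148, 18)
Output shape: (1, 384, 150, 20)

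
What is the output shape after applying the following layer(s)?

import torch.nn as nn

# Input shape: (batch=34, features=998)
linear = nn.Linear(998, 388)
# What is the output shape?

Input shape: (34, 998)
Output shape: (34, 388)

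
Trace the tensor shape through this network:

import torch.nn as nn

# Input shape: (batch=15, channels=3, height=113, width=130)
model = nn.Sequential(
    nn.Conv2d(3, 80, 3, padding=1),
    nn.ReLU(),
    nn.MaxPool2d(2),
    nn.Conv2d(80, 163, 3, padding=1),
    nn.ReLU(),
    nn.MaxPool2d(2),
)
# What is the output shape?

Input shape: (15, 3, 113, 130)
  -> after first Conv2d: (15, 80, 113, 130)
  -> after first MaxPool2d: (15, 80, 56, 65)
  -> after second Conv2d: (15, 163, 56, 65)
Output shape: (15, 163, 28, 32)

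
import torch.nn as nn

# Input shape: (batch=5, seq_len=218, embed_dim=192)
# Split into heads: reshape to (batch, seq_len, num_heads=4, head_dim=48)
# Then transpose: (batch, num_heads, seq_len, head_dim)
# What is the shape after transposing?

Input shape: (5, 218, 192)
  -> after reshape: (5, 218, 4, 48)
Output shape: (5, 4, 218, 48)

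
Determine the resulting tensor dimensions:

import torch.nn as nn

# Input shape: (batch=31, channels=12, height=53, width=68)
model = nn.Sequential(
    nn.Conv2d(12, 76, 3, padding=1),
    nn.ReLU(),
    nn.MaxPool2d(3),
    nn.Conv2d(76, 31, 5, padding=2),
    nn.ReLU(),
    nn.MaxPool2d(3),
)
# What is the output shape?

Input shape: (31, 12, 53, 68)
  -> after first Conv2d: (31, 76, 53, 68)
  -> after first MaxPool2d: (31, 76, 17, 22)
  -> after second Conv2d: (31, 31, 17, 22)
Output shape: (31, 31, 5, 7)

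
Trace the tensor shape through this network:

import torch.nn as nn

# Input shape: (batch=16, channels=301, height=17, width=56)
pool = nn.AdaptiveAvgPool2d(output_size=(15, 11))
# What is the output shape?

Input shape: (16, 301, 17, 56)
Output shape: (16, 301, 15, 11)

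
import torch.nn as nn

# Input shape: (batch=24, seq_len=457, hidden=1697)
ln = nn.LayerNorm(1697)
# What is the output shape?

Input shape: (24, 457, 1697)
Output shape: (24, 457, 1697)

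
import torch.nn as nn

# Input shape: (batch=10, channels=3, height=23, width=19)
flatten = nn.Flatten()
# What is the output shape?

Input shape: (10, 3, 23, 19)
Output shape: (10, 1311)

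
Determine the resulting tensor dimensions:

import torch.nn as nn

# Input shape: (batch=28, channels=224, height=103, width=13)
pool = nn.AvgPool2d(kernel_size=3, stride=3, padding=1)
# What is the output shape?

Input shape: (28, 224, 103, 13)
Output shape: (28, 224, 35, 5)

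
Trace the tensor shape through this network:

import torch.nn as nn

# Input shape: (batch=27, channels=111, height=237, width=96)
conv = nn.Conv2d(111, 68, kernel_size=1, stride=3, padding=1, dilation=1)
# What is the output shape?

Input shape: (27, 111, 237, 96)
Output shape: (27, 68, 80, 33)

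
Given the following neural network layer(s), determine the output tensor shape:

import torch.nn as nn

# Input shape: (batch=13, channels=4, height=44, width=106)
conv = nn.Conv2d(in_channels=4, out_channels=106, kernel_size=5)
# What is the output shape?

Input shape: (13, 4, 44, 106)
Output shape: (13, 106, 40, 102)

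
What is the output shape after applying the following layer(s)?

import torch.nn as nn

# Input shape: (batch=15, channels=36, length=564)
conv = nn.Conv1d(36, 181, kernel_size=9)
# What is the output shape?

Input shape: (15, 36, 564)
Output shape: (15, 181, 556)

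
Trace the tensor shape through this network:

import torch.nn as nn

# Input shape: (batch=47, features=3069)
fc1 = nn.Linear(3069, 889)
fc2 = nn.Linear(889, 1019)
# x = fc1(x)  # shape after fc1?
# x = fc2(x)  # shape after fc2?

Input shape: (47, 3069)
  -> after fc1: (47, 889)
Output shape: (47, 1019)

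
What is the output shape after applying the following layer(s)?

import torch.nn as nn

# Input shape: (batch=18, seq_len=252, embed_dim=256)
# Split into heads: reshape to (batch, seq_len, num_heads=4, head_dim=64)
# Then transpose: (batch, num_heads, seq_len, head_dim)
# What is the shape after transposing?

Input shape: (18, 252, 256)
  -> after reshape: (18, 252, 4, 64)
Output shape: (18, 4, 252, 64)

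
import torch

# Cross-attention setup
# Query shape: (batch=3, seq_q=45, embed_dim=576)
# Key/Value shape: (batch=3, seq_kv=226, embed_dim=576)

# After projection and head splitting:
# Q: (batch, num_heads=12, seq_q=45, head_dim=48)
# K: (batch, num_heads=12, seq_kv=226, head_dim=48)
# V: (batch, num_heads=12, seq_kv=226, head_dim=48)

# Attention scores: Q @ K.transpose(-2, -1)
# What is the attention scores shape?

Input shape: (3, 45, 576)
Output shape: (3, 12, 45, 226)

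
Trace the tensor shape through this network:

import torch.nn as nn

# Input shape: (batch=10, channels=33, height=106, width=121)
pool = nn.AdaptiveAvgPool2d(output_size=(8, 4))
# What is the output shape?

Input shape: (10, 33, 106, 121)
Output shape: (10, 33, 8, 4)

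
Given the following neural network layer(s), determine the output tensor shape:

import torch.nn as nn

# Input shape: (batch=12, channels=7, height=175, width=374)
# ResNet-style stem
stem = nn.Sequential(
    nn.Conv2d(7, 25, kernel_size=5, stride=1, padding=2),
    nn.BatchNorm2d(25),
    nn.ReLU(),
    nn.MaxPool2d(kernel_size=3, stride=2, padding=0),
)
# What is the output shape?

Input shape: (12, 7, 175, 374)
  -> after Conv2d 5x5 stride=1: (12, 25, 175, 374)
Output shape: (12, 25, 87, 186)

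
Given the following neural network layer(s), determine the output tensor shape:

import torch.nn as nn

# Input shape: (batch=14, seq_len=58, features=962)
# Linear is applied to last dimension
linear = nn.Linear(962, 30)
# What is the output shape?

Input shape: (14, 58, 962)
Output shape: (14, 58, 30)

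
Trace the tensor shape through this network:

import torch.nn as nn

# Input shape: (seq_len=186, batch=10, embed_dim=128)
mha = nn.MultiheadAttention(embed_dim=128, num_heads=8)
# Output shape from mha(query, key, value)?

Input shape: (186, 10, 128)
Output shape: (186, 10, 128)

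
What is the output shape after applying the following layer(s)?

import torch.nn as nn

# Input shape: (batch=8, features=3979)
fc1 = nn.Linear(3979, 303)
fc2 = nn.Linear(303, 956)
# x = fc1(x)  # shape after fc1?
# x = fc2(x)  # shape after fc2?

Input shape: (8, 3979)
  -> after fc1: (8, 303)
Output shape: (8, 956)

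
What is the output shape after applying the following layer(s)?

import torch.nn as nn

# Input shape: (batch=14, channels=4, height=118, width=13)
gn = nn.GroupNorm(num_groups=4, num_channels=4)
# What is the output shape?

Input shape: (14, 4, 118, 13)
Output shape: (14, 4, 118, 13)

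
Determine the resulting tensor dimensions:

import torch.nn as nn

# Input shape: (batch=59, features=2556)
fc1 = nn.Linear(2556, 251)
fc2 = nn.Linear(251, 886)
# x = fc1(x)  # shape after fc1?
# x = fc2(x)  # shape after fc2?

Input shape: (59, 2556)
  -> after fc1: (59, 251)
Output shape: (59, 886)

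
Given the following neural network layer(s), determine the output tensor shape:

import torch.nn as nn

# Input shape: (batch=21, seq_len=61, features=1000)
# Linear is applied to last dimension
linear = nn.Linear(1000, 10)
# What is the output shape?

Input shape: (21, 61, 1000)
Output shape: (21, 61, 10)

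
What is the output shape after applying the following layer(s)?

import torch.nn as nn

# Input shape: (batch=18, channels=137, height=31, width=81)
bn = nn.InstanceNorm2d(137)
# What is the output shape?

Input shape: (18, 137, 31, 81)
Output shape: (18, 137, 31, 81)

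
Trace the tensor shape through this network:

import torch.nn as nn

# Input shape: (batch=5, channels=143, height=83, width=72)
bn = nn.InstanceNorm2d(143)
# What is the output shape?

Input shape: (5, 143, 83, 72)
Output shape: (5, 143, 83, 72)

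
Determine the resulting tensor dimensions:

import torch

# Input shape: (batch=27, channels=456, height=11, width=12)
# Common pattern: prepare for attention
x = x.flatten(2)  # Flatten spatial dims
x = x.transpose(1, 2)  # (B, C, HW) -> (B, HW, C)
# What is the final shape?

Input shape: (27, 456, 11, 12)
  -> after flatten(2): (27, 456, 132)
Output shape: (27, 132, 456)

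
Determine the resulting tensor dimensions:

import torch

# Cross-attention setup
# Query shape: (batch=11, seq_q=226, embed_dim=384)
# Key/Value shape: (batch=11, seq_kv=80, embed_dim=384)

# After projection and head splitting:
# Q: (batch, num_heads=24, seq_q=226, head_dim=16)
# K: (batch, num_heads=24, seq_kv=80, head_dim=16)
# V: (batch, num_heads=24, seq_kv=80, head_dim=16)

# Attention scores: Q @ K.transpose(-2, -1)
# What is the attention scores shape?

Input shape: (11, 226, 384)
Output shape: (11, 24, 226, 80)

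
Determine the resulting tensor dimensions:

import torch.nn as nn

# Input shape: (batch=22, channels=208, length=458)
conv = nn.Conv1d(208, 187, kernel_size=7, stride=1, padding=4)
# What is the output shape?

Input shape: (22, 208, 458)
Output shape: (22, 187, 460)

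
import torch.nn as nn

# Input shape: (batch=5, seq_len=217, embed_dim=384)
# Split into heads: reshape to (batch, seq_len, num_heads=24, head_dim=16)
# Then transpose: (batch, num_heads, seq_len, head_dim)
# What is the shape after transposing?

Input shape: (5, 217, 384)
  -> after reshape: (5, 217, 24, 16)
Output shape: (5, 24, 217, 16)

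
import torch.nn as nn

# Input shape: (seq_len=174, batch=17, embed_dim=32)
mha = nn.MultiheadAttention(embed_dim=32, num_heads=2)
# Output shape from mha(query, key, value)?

Input shape: (174, 17, 32)
Output shape: (174, 17, 32)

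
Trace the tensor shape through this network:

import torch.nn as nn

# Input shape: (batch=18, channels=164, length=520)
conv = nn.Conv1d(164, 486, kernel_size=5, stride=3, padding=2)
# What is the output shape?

Input shape: (18, 164, 520)
Output shape: (18, 486, 174)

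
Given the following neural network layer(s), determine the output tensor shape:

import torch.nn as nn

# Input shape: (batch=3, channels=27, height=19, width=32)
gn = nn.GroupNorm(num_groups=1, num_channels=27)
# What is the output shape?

Input shape: (3, 27, 19, 32)
Output shape: (3, 27, 19, 32)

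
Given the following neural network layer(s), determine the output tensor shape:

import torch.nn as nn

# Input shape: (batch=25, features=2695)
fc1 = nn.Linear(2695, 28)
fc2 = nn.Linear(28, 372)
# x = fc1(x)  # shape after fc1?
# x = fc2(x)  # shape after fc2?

Input shape: (25, 2695)
  -> after fc1: (25, 28)
Output shape: (25, 372)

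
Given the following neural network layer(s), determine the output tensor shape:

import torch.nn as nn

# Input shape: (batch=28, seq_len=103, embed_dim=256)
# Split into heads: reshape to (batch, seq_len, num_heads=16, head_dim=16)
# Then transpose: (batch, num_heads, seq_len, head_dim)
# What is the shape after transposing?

Input shape: (28, 103, 256)
  -> after reshape: (28, 103, 16, 16)
Output shape: (28, 16, 103, 16)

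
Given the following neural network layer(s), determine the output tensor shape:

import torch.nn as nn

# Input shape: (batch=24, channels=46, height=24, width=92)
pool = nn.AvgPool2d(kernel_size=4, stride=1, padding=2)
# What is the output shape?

Input shape: (24, 46, 24, 92)
Output shape: (24, 46, 25, 93)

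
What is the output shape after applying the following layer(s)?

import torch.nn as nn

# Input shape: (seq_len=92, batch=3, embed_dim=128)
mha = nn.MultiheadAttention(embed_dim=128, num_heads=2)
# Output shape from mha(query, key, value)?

Input shape: (92, 3, 128)
Output shape: (92, 3, 128)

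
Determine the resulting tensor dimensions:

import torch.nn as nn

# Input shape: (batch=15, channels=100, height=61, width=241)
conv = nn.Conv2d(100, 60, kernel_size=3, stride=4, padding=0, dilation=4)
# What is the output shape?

Input shape: (15, 100, 61, 241)
Output shape: (15, 60, 14, 59)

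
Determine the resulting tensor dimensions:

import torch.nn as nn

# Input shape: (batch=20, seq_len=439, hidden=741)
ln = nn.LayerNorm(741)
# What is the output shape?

Input shape: (20, 439, 741)
Output shape: (20, 439, 741)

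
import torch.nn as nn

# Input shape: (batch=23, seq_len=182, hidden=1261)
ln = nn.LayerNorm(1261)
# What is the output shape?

Input shape: (23, 182, 1261)
Output shape: (23, 182, 1261)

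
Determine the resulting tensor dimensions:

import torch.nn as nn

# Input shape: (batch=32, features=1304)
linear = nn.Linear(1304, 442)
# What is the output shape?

Input shape: (32, 1304)
Output shape: (32, 442)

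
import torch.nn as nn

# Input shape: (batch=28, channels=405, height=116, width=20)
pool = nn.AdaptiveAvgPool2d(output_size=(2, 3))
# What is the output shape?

Input shape: (28, 405, 116, 20)
Output shape: (28, 405, 2, 3)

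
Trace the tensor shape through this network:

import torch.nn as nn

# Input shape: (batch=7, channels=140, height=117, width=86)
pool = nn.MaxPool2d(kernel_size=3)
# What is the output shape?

Input shape: (7, 140, 117, 86)
Output shape: (7, 140, 39, 28)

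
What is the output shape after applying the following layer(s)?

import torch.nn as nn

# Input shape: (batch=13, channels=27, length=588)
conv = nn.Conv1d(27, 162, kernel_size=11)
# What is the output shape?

Input shape: (13, 27, 588)
Output shape: (13, 162, 578)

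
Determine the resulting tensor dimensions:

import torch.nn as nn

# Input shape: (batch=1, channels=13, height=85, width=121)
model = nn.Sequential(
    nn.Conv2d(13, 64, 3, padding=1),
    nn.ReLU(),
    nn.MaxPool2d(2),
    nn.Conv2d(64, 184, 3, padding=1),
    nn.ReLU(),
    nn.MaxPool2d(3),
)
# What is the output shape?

Input shape: (1, 13, 85, 121)
  -> after first Conv2d: (1, 64, 85, 121)
  -> after first MaxPool2d: (1, 64, 42, 60)
  -> after second Conv2d: (1, 184, 42, 60)
Output shape: (1, 184, 14, 20)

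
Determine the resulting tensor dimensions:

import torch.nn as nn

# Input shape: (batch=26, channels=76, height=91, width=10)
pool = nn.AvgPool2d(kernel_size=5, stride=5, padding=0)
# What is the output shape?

Input shape: (26, 76, 91, 10)
Output shape: (26, 76, 18, 2)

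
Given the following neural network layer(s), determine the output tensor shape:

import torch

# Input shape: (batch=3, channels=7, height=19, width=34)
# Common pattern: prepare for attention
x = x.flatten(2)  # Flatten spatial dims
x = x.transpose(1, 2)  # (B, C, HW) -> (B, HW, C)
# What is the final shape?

Input shape: (3, 7, 19, 34)
  -> after flatten(2): (3, 7, 646)
Output shape: (3, 646, 7)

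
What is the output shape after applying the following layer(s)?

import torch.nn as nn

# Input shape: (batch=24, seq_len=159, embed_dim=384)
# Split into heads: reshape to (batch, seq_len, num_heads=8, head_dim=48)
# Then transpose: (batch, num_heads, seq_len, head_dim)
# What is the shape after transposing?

Input shape: (24, 159, 384)
  -> after reshape: (24, 159, 8, 48)
Output shape: (24, 8, 159, 48)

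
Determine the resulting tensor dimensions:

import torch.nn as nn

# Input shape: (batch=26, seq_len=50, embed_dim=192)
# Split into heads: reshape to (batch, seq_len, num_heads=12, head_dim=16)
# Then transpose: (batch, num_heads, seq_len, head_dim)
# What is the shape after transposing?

Input shape: (26, 50, 192)
  -> after reshape: (26, 50, 12, 16)
Output shape: (26, 12, 50, 16)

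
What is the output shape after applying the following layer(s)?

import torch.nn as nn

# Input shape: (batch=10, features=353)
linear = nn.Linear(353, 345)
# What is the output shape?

Input shape: (10, 353)
Output shape: (10, 345)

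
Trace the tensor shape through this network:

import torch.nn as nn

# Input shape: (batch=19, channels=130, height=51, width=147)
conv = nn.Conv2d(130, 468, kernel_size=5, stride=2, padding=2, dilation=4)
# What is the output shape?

Input shape: (19, 130, 51, 147)
Output shape: (19, 468, 20, 68)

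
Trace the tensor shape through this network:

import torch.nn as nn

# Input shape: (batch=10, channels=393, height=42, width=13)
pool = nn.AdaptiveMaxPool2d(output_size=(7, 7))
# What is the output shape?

Input shape: (10, 393, 42, 13)
Output shape: (10, 393, 7, 7)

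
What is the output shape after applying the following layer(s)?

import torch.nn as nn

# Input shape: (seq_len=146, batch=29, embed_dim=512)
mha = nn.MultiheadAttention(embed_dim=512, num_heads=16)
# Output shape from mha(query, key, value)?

Input shape: (146, 29, 512)
Output shape: (146, 29, 512)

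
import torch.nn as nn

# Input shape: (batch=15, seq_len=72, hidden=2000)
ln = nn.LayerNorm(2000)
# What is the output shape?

Input shape: (15, 72, 2000)
Output shape: (15, 72, 2000)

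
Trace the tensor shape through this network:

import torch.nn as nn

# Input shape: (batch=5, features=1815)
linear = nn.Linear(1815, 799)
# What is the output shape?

Input shape: (5, 1815)
Output shape: (5, 799)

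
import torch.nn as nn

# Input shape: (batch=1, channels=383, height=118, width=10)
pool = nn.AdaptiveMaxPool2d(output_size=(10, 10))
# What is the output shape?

Input shape: (1, 383, 118, 10)
Output shape: (1, 383, 10, 10)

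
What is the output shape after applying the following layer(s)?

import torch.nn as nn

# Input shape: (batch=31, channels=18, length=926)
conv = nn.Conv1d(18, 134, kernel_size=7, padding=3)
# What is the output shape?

Input shape: (31, 18, 926)
Output shape: (31, 134, 926)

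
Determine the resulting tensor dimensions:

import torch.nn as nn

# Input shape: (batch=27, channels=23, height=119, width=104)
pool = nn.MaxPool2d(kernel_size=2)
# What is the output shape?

Input shape: (27, 23, 119, 104)
Output shape: (27, 23, 59, 52)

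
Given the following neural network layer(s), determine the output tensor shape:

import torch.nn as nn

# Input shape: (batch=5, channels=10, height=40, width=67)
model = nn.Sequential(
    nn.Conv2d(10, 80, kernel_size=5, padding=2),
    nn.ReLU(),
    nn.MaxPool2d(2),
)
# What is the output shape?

Input shape: (5, 10, 40, 67)
  -> after Conv2d: (5, 80, 40, 67)
  -> after ReLU: (5, 80, 40, 67)
Output shape: (5, 80, 20, 33)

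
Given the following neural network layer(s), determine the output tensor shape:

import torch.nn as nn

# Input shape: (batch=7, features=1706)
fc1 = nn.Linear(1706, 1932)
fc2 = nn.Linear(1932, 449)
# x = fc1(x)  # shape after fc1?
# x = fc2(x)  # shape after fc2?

Input shape: (7, 1706)
  -> after fc1: (7, 1932)
Output shape: (7, 449)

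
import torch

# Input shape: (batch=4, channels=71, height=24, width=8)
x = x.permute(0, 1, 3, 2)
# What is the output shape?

Input shape: (4, 71, 24, 8)
Output shape: (4, 71, 8, 24)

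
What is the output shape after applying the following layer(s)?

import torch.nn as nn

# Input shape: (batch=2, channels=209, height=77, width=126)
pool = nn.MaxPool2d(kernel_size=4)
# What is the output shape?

Input shape: (2, 209, 77, 126)
Output shape: (2, 209, 19, 31)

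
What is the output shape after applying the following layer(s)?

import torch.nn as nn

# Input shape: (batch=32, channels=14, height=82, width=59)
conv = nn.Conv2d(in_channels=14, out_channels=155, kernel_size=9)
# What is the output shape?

Input shape: (32, 14, 82, 59)
Output shape: (32, 155, 74, 51)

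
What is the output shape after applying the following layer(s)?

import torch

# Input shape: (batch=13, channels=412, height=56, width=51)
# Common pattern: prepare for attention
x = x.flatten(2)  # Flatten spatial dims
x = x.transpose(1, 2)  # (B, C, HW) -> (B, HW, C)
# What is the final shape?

Input shape: (13, 412, 56, 51)
  -> after flatten(2): (13, 412, 2856)
Output shape: (13, 2856, 412)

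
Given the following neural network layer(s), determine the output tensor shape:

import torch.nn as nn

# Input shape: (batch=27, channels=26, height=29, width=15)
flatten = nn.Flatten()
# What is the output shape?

Input shape: (27, 26, 29, 15)
Output shape: (27, 11310)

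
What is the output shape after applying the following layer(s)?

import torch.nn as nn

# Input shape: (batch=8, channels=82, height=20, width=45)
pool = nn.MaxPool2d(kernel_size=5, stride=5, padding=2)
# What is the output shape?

Input shape: (8, 82, 20, 45)
Output shape: (8, 82, 4, 9)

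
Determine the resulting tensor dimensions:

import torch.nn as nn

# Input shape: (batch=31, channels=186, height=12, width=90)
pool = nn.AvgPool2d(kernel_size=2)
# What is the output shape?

Input shape: (31, 186, 12, 90)
Output shape: (31, 186, 6, 45)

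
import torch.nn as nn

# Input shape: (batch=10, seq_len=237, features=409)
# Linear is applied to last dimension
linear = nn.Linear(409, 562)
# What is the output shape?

Input shape: (10, 237, 409)
Output shape: (10, 237, 562)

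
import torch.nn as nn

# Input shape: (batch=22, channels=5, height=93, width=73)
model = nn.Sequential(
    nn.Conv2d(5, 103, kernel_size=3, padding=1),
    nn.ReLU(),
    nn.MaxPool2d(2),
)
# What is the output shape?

Input shape: (22, 5, 93, 73)
  -> after Conv2d: (22, 103, 93, 73)
  -> after ReLU: (22, 103, 93, 73)
Output shape: (22, 103, 46, 36)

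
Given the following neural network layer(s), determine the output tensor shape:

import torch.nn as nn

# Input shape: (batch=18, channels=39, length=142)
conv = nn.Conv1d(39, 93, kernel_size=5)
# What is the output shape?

Input shape: (18, 39, 142)
Output shape: (18, 93, 138)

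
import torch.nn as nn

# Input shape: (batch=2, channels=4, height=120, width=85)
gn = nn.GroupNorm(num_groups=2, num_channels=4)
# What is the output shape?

Input shape: (2, 4, 120, 85)
Output shape: (2, 4, 120, 85)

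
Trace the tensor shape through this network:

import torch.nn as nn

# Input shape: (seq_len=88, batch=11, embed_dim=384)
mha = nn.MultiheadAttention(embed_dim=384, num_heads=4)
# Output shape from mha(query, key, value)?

Input shape: (88, 11, 384)
Output shape: (88, 11, 384)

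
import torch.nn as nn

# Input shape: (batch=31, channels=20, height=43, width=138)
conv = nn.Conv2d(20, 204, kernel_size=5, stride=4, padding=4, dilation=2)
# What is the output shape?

Input shape: (31, 20, 43, 138)
Output shape: (31, 204, 11, 35)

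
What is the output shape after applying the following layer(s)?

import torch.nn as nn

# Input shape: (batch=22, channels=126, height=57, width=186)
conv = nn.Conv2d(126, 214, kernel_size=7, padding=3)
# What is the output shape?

Input shape: (22, 126, 57, 186)
Output shape: (22, 214, 57, 186)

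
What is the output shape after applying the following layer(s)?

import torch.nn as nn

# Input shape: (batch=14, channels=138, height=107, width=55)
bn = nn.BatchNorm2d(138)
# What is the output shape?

Input shape: (14, 138, 107, 55)
Output shape: (14, 138, 107, 55)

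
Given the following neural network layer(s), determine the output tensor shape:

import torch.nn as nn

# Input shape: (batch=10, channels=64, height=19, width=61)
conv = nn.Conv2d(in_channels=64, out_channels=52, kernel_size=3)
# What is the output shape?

Input shape: (10, 64, 19, 61)
Output shape: (10, 52, 17, 59)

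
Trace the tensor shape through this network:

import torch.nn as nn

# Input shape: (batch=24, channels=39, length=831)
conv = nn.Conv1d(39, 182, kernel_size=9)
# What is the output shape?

Input shape: (24, 39, 831)
Output shape: (24, 182, 823)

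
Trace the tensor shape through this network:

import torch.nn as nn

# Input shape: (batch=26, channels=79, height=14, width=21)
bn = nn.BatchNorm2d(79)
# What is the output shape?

Input shape: (26, 79, 14, 21)
Output shape: (26, 79, 14, 21)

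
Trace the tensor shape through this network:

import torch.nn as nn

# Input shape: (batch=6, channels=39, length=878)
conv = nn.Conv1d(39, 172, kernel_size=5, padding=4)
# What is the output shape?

Input shape: (6, 39, 878)
Output shape: (6, 172, 882)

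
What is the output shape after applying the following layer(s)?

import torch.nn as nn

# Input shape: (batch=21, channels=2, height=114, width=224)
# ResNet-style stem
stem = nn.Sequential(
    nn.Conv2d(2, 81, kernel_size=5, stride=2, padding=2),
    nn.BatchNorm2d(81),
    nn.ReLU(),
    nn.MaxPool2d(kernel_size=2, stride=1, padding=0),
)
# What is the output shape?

Input shape: (21, 2, 114, 224)
  -> after Conv2d 5x5 stride=2: (21, 81, 57, 112)
Output shape: (21, 81, 56, 111)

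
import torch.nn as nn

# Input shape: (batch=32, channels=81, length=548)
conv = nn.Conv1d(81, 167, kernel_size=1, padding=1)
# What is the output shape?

Input shape: (32, 81, 548)
Output shape: (32, 167, 550)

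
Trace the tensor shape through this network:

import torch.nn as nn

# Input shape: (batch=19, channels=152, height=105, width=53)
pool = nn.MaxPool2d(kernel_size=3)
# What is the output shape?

Input shape: (19, 152, 105, 53)
Output shape: (19, 152, 35, 17)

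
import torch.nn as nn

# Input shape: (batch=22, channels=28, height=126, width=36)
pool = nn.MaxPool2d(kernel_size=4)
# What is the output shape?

Input shape: (22, 28, 126, 36)
Output shape: (22, 28, 31, 9)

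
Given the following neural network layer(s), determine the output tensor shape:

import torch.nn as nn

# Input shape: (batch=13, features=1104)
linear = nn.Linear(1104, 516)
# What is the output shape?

Input shape: (13, 1104)
Output shape: (13, 516)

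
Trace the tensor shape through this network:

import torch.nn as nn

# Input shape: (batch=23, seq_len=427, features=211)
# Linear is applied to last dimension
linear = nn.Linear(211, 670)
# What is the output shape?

Input shape: (23, 427, 211)
Output shape: (23, 427, 670)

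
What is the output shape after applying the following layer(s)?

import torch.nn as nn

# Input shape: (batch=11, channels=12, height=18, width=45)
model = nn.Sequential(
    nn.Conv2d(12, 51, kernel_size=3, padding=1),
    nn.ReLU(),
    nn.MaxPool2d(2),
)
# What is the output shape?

Input shape: (11, 12, 18, 45)
  -> after Conv2d: (11, 51, 18, 45)
  -> after ReLU: (11, 51, 18, 45)
Output shape: (11, 51, 9, 22)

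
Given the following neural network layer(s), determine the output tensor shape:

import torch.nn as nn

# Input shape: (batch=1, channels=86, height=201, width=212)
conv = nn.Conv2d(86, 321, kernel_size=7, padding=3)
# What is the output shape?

Input shape: (1, 86, 201, 212)
Output shape: (1, 321, 201, 212)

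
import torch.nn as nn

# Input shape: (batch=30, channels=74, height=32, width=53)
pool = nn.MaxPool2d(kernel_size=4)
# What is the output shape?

Input shape: (30, 74, 32, 53)
Output shape: (30, 74, 8, 13)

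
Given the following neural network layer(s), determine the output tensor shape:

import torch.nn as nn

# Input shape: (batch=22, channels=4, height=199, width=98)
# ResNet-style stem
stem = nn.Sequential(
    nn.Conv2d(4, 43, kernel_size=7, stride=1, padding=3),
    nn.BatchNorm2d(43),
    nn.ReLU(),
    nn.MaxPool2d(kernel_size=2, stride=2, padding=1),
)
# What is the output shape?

Input shape: (22, 4, 199, 98)
  -> after Conv2d 7x7 stride=1: (22, 43, 199, 98)
Output shape: (22, 43, 100, 50)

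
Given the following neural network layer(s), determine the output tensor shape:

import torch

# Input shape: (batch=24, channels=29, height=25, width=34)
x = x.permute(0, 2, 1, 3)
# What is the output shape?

Input shape: (24, 29, 25, 34)
Output shape: (24, 25, 29, 34)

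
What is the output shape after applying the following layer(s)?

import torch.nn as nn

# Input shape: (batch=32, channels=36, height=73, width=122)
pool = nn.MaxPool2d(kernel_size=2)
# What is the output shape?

Input shape: (32, 36, 73, 122)
Output shape: (32, 36, 36, 61)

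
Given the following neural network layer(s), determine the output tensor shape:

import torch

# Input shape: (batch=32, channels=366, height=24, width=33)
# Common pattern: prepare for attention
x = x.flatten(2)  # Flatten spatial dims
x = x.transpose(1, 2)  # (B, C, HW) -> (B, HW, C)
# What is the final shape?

Input shape: (32, 366, 24, 33)
  -> after flatten(2): (32, 366, 792)
Output shape: (32, 792, 366)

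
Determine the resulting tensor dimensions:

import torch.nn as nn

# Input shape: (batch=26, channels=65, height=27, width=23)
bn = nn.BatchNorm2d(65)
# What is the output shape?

Input shape: (26, 65, 27, 23)
Output shape: (26, 65, 27, 23)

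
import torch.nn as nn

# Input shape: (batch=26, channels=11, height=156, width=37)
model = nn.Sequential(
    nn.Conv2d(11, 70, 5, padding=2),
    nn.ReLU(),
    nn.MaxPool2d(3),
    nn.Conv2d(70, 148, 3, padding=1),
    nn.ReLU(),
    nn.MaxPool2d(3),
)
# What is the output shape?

Input shape: (26, 11, 156, 37)
  -> after first Conv2d: (26, 70, 156, 37)
  -> after first MaxPool2d: (26, 70, 52, 12)
  -> after second Conv2d: (26, 148, 52, 12)
Output shape: (26, 148, 17, 4)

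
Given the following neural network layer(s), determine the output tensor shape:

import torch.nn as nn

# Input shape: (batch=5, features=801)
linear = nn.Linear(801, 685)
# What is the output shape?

Input shape: (5, 801)
Output shape: (5, 685)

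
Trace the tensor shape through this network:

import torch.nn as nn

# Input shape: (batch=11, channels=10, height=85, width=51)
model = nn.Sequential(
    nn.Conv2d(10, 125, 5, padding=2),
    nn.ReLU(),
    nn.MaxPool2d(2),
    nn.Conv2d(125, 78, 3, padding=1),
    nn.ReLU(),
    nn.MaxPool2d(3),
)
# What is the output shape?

Input shape: (11, 10, 85, 51)
  -> after first Conv2d: (11, 125, 85, 51)
  -> after first MaxPool2d: (11, 125, 42, 25)
  -> after second Conv2d: (11, 78, 42, 25)
Output shape: (11, 78, 14, 8)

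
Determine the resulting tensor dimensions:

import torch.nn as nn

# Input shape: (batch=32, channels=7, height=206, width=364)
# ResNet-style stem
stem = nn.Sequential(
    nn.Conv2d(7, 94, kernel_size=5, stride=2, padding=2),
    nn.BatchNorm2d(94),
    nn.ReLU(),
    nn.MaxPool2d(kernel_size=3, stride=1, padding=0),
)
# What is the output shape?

Input shape: (32, 7, 206, 364)
  -> after Conv2d 5x5 stride=2: (32, 94, 103, 182)
Output shape: (32, 94, 101, 180)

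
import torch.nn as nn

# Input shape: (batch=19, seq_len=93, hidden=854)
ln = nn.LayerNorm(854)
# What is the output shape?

Input shape: (19, 93, 854)
Output shape: (19, 93, 854)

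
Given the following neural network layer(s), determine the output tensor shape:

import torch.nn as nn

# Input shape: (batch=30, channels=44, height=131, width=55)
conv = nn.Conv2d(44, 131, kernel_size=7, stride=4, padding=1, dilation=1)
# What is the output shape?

Input shape: (30, 44, 131, 55)
Output shape: (30, 131, 32, 13)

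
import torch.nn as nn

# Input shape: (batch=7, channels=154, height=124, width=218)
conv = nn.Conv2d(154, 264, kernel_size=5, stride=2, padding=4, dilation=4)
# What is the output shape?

Input shape: (7, 154, 124, 218)
Output shape: (7, 264, 58, 105)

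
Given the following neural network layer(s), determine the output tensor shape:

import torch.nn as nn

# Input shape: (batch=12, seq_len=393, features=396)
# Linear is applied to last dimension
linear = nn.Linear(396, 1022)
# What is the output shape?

Input shape: (12, 393, 396)
Output shape: (12, 393, 1022)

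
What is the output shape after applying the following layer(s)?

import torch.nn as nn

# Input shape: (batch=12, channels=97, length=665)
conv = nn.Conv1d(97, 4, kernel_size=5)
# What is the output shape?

Input shape: (12, 97, 665)
Output shape: (12, 4, 661)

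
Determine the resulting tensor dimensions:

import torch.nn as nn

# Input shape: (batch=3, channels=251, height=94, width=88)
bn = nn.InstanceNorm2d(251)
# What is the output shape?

Input shape: (3, 251, 94, 88)
Output shape: (3, 251, 94, 88)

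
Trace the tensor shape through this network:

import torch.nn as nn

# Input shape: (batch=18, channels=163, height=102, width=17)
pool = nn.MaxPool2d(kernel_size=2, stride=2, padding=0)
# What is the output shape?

Input shape: (18, 163, 102, 17)
Output shape: (18, 163, 51, 8)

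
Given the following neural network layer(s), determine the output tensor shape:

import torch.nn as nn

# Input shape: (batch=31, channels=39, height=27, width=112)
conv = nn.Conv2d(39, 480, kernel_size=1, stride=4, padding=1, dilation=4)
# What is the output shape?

Input shape: (31, 39, 27, 112)
Output shape: (31, 480, 8, 29)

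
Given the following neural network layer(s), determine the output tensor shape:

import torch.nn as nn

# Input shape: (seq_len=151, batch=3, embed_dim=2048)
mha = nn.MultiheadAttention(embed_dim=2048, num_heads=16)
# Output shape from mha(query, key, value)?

Input shape: (151, 3, 2048)
Output shape: (151, 3, 2048)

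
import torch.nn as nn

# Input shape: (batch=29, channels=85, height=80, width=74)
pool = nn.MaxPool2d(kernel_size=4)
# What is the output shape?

Input shape: (29, 85, 80, 74)
Output shape: (29, 85, 20, 18)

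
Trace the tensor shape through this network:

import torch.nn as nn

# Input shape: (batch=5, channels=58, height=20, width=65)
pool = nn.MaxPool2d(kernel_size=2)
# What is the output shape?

Input shape: (5, 58, 20, 65)
Output shape: (5, 58, 10, 32)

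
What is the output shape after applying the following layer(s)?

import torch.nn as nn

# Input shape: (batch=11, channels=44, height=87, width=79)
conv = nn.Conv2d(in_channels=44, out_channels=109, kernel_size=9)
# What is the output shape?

Input shape: (11, 44, 87, 79)
Output shape: (11, 109, 79, 71)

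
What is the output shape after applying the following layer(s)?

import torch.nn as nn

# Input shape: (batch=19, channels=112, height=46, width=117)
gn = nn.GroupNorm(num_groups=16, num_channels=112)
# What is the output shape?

Input shape: (19, 112, 46, 117)
Output shape: (19, 112, 46, 117)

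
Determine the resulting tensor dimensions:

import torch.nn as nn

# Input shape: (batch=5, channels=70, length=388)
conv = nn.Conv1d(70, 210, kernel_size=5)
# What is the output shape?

Input shape: (5, 70, 388)
Output shape: (5, 210, 384)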